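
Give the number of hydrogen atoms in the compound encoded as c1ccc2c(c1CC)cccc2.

12

Hydrogens are implicit in SMILES; fill each atom to its normal valence:
  7 × C (aromatic): 1 H each → 7
  3 × C (aromatic): no H
  1 × C: 3 H
  1 × C: 2 H
  Total hydrogens = 12.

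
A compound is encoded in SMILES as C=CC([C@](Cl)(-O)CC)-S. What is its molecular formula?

C6H11ClOS

Heavy atoms from the SMILES: 6 C, 1 Cl, 1 O, 1 S.
Implicit hydrogens by atom environment:
  2 × C: 2 H each → 4
  2 × C: 1 H each → 2
  1 × C: 3 H
  1 × C: no H
  1 × Cl: no H
  1 × O: 1 H
  1 × S: 1 H
  Total hydrogens = 11.
Molecular formula: C6H11ClOS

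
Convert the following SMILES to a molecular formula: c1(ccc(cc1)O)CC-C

Heavy atoms from the SMILES: 9 C, 1 O.
Implicit hydrogens by atom environment:
  4 × C (aromatic): 1 H each → 4
  2 × C: 2 H each → 4
  2 × C (aromatic): no H
  1 × C: 3 H
  1 × O: 1 H
  Total hydrogens = 12.
Molecular formula: C9H12O

C9H12O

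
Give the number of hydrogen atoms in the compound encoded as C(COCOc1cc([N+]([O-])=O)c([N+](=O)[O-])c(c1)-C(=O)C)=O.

10

Hydrogens are implicit in SMILES; fill each atom to its normal valence:
  6 × O: no H
  4 × C (aromatic): no H
  2 × C: 2 H each → 4
  2 × C (aromatic): 1 H each → 2
  2 × N (charge +1): no H
  2 × O (charge -1): no H
  1 × C: 3 H
  1 × C: 1 H
  1 × C: no H
  Total hydrogens = 10.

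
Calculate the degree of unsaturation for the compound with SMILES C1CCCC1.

1

Molecular formula from the SMILES: C5H10.
DoU = (2C + 2 + N − H − X)/2 = (2·5 + 2 + 0 − 10 − 0)/2 = 2/2 = 1.
(Structurally: 1 ring(s) + 0 π bond(s) = 1.)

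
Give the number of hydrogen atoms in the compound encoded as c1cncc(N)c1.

Hydrogens are implicit in SMILES; fill each atom to its normal valence:
  4 × C (aromatic): 1 H each → 4
  1 × C (aromatic): no H
  1 × N: 2 H
  1 × N (aromatic): no H
  Total hydrogens = 6.

6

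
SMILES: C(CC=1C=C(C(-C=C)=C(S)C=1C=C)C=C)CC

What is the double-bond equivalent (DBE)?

7

Molecular formula from the SMILES: C16H20S.
DoU = (2C + 2 + N − H − X)/2 = (2·16 + 2 + 0 − 20 − 0)/2 = 14/2 = 7.
(Structurally: 1 ring(s) + 6 π bond(s) = 7.)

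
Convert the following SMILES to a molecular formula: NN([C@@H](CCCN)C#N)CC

Heavy atoms from the SMILES: 7 C, 4 N.
Implicit hydrogens by atom environment:
  4 × C: 2 H each → 8
  2 × N: 2 H each → 4
  2 × N: no H
  1 × C: 3 H
  1 × C: 1 H
  1 × C: no H
  Total hydrogens = 16.
Molecular formula: C7H16N4

C7H16N4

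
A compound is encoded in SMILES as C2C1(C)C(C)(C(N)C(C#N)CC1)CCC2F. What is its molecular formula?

Heavy atoms from the SMILES: 13 C, 1 F, 2 N.
Implicit hydrogens by atom environment:
  5 × C: 2 H each → 10
  3 × C: 1 H each → 3
  3 × C: no H
  2 × C: 3 H each → 6
  1 × F: no H
  1 × N: 2 H
  1 × N: no H
  Total hydrogens = 21.
Molecular formula: C13H21FN2

C13H21FN2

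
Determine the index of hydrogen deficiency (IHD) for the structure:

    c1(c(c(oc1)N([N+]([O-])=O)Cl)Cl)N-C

Molecular formula from the SMILES: C5H5Cl2N3O3.
DoU = (2C + 2 + N − H − X)/2 = (2·5 + 2 + 3 − 5 − 2)/2 = 8/2 = 4.
(Structurally: 1 ring(s) + 3 π bond(s) = 4.)

4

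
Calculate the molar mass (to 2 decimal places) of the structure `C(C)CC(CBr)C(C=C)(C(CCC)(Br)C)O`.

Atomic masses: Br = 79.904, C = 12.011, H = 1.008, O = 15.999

Molecular formula: C13H24Br2O.
M = 2×79.904 + 13×12.011 + 24×1.008 + 1×15.999 = 356.14 g/mol.

356.14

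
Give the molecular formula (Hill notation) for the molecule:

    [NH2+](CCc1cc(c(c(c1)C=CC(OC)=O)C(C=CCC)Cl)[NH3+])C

Heavy atoms from the SMILES: 18 C, 1 Cl, 2 N, 2 O.
Implicit hydrogens by atom environment:
  5 × C: 1 H each → 5
  4 × C (aromatic): no H
  3 × C: 3 H each → 9
  3 × C: 2 H each → 6
  2 × C (aromatic): 1 H each → 2
  2 × O: no H
  1 × C: no H
  1 × Cl: no H
  1 × N (charge +1): 3 H
  1 × N (charge +1): 2 H
  Total hydrogens = 27.
Net charge +2.
Molecular formula: [C18H27ClN2O2]2+

[C18H27ClN2O2]2+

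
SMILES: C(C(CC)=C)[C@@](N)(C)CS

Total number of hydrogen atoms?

Hydrogens are implicit in SMILES; fill each atom to its normal valence:
  4 × C: 2 H each → 8
  2 × C: 3 H each → 6
  2 × C: no H
  1 × N: 2 H
  1 × S: 1 H
  Total hydrogens = 17.

17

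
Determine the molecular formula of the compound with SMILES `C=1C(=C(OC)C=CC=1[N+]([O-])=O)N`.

C7H8N2O3

Heavy atoms from the SMILES: 7 C, 2 N, 3 O.
Implicit hydrogens by atom environment:
  3 × C (aromatic): 1 H each → 3
  3 × C (aromatic): no H
  2 × O: no H
  1 × C: 3 H
  1 × N: 2 H
  1 × N (charge +1): no H
  1 × O (charge -1): no H
  Total hydrogens = 8.
Molecular formula: C7H8N2O3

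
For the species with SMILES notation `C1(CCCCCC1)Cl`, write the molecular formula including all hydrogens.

Heavy atoms from the SMILES: 7 C, 1 Cl.
Implicit hydrogens by atom environment:
  6 × C: 2 H each → 12
  1 × C: 1 H
  1 × Cl: no H
  Total hydrogens = 13.
Molecular formula: C7H13Cl

C7H13Cl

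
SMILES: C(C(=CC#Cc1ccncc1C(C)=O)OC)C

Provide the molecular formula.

C14H15NO2

Heavy atoms from the SMILES: 14 C, 1 N, 2 O.
Implicit hydrogens by atom environment:
  4 × C: no H
  3 × C: 3 H each → 9
  3 × C (aromatic): 1 H each → 3
  2 × C (aromatic): no H
  2 × O: no H
  1 × C: 2 H
  1 × C: 1 H
  1 × N (aromatic): no H
  Total hydrogens = 15.
Molecular formula: C14H15NO2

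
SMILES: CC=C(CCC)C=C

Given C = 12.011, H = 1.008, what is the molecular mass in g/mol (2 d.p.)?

Molecular formula: C8H14.
M = 8×12.011 + 14×1.008 = 110.20 g/mol.

110.20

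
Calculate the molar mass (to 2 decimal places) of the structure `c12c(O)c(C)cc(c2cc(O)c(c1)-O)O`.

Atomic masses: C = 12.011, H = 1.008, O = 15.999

Molecular formula: C11H10O4.
M = 11×12.011 + 10×1.008 + 4×15.999 = 206.20 g/mol.

206.20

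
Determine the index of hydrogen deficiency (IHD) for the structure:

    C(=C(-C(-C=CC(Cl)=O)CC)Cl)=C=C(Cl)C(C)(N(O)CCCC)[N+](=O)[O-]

6

Molecular formula from the SMILES: C16H21Cl3N2O4.
DoU = (2C + 2 + N − H − X)/2 = (2·16 + 2 + 2 − 21 − 3)/2 = 12/2 = 6.
(Structurally: 0 ring(s) + 6 π bond(s) = 6.)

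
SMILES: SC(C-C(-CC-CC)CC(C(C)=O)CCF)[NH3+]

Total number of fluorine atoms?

1

The symbol for fluorine appears 1 time in the SMILES.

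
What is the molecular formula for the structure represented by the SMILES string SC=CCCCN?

C5H11NS

Heavy atoms from the SMILES: 5 C, 1 N, 1 S.
Implicit hydrogens by atom environment:
  3 × C: 2 H each → 6
  2 × C: 1 H each → 2
  1 × N: 2 H
  1 × S: 1 H
  Total hydrogens = 11.
Molecular formula: C5H11NS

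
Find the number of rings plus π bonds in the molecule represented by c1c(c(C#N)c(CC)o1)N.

Molecular formula from the SMILES: C7H8N2O.
DoU = (2C + 2 + N − H − X)/2 = (2·7 + 2 + 2 − 8 − 0)/2 = 10/2 = 5.
(Structurally: 1 ring(s) + 4 π bond(s) = 5.)

5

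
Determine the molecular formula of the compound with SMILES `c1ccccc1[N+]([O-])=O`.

Heavy atoms from the SMILES: 6 C, 1 N, 2 O.
Implicit hydrogens by atom environment:
  5 × C (aromatic): 1 H each → 5
  1 × C (aromatic): no H
  1 × N (charge +1): no H
  1 × O: no H
  1 × O (charge -1): no H
  Total hydrogens = 5.
Molecular formula: C6H5NO2

C6H5NO2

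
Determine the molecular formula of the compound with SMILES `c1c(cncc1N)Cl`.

Heavy atoms from the SMILES: 5 C, 1 Cl, 2 N.
Implicit hydrogens by atom environment:
  3 × C (aromatic): 1 H each → 3
  2 × C (aromatic): no H
  1 × Cl: no H
  1 × N: 2 H
  1 × N (aromatic): no H
  Total hydrogens = 5.
Molecular formula: C5H5ClN2

C5H5ClN2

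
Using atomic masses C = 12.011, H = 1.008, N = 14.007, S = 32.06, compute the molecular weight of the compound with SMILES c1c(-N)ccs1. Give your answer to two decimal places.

Molecular formula: C4H5NS.
M = 4×12.011 + 5×1.008 + 1×14.007 + 1×32.06 = 99.15 g/mol.

99.15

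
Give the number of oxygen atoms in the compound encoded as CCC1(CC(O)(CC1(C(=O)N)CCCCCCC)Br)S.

The symbol for oxygen appears 2 times in the SMILES.

2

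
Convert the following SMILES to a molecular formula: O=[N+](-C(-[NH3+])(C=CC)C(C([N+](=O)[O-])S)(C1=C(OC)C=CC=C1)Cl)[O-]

Heavy atoms from the SMILES: 13 C, 1 Cl, 3 N, 5 O, 1 S.
Implicit hydrogens by atom environment:
  4 × C (aromatic): 1 H each → 4
  3 × C: 1 H each → 3
  3 × O: no H
  2 × C: 3 H each → 6
  2 × C: no H
  2 × C (aromatic): no H
  2 × N (charge +1): no H
  2 × O (charge -1): no H
  1 × Cl: no H
  1 × N (charge +1): 3 H
  1 × S: 1 H
  Total hydrogens = 17.
Net charge +1.
Molecular formula: C13H17ClN3O5S+

C13H17ClN3O5S+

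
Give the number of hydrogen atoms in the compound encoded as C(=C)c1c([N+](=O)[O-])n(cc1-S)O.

Hydrogens are implicit in SMILES; fill each atom to its normal valence:
  3 × C (aromatic): no H
  1 × C: 2 H
  1 × C (aromatic): 1 H
  1 × C: 1 H
  1 × N (aromatic): no H
  1 × N (charge +1): no H
  1 × O: 1 H
  1 × O: no H
  1 × O (charge -1): no H
  1 × S: 1 H
  Total hydrogens = 6.

6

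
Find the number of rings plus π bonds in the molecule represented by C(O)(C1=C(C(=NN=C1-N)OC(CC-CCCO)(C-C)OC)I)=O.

Molecular formula from the SMILES: C14H22IN3O5.
DoU = (2C + 2 + N − H − X)/2 = (2·14 + 2 + 3 − 22 − 1)/2 = 10/2 = 5.
(Structurally: 1 ring(s) + 4 π bond(s) = 5.)

5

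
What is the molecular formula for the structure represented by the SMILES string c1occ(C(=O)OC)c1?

C6H6O3

Heavy atoms from the SMILES: 6 C, 3 O.
Implicit hydrogens by atom environment:
  3 × C (aromatic): 1 H each → 3
  2 × O: no H
  1 × C: 3 H
  1 × C (aromatic): no H
  1 × C: no H
  1 × O (aromatic): no H
  Total hydrogens = 6.
Molecular formula: C6H6O3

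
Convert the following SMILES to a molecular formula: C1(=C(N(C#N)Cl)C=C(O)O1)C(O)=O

C6H3ClN2O4

Heavy atoms from the SMILES: 6 C, 1 Cl, 2 N, 4 O.
Implicit hydrogens by atom environment:
  3 × C (aromatic): no H
  2 × C: no H
  2 × N: no H
  2 × O: 1 H each → 2
  1 × C (aromatic): 1 H
  1 × Cl: no H
  1 × O (aromatic): no H
  1 × O: no H
  Total hydrogens = 3.
Molecular formula: C6H3ClN2O4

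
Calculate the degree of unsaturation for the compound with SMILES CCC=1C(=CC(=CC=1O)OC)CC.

4

Molecular formula from the SMILES: C11H16O2.
DoU = (2C + 2 + N − H − X)/2 = (2·11 + 2 + 0 − 16 − 0)/2 = 8/2 = 4.
(Structurally: 1 ring(s) + 3 π bond(s) = 4.)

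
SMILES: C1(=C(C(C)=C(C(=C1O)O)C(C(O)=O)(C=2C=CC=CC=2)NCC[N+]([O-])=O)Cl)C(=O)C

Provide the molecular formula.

Heavy atoms from the SMILES: 19 C, 1 Cl, 2 N, 7 O.
Implicit hydrogens by atom environment:
  7 × C (aromatic): no H
  5 × C (aromatic): 1 H each → 5
  3 × C: no H
  3 × O: 1 H each → 3
  3 × O: no H
  2 × C: 3 H each → 6
  2 × C: 2 H each → 4
  1 × Cl: no H
  1 × N: 1 H
  1 × N (charge +1): no H
  1 × O (charge -1): no H
  Total hydrogens = 19.
Molecular formula: C19H19ClN2O7

C19H19ClN2O7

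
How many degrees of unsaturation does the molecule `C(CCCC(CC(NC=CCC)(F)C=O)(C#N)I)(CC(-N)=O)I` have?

5

Molecular formula from the SMILES: C15H22FI2N3O2.
DoU = (2C + 2 + N − H − X)/2 = (2·15 + 2 + 3 − 22 − 3)/2 = 10/2 = 5.
(Structurally: 0 ring(s) + 5 π bond(s) = 5.)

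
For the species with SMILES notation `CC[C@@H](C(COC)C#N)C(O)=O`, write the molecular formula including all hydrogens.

Heavy atoms from the SMILES: 8 C, 1 N, 3 O.
Implicit hydrogens by atom environment:
  2 × C: 3 H each → 6
  2 × C: 2 H each → 4
  2 × C: 1 H each → 2
  2 × C: no H
  2 × O: no H
  1 × N: no H
  1 × O: 1 H
  Total hydrogens = 13.
Molecular formula: C8H13NO3

C8H13NO3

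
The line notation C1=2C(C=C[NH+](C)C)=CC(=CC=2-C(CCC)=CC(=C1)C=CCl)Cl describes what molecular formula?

C19H22Cl2N+

Heavy atoms from the SMILES: 19 C, 2 Cl, 1 N.
Implicit hydrogens by atom environment:
  6 × C (aromatic): no H
  4 × C (aromatic): 1 H each → 4
  4 × C: 1 H each → 4
  3 × C: 3 H each → 9
  2 × C: 2 H each → 4
  2 × Cl: no H
  1 × N (charge +1): 1 H
  Total hydrogens = 22.
Net charge +1.
Molecular formula: C19H22Cl2N+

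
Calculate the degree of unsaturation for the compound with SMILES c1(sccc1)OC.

Molecular formula from the SMILES: C5H6OS.
DoU = (2C + 2 + N − H − X)/2 = (2·5 + 2 + 0 − 6 − 0)/2 = 6/2 = 3.
(Structurally: 1 ring(s) + 2 π bond(s) = 3.)

3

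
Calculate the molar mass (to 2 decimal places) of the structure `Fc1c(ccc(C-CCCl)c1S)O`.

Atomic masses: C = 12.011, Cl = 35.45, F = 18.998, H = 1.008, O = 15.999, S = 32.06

220.69

Molecular formula: C9H10ClFOS.
M = 9×12.011 + 1×35.45 + 1×18.998 + 10×1.008 + 1×15.999 + 1×32.06 = 220.69 g/mol.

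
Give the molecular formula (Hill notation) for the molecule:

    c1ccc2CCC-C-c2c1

Heavy atoms from the SMILES: 10 C.
Implicit hydrogens by atom environment:
  4 × C: 2 H each → 8
  4 × C (aromatic): 1 H each → 4
  2 × C (aromatic): no H
  Total hydrogens = 12.
Molecular formula: C10H12

C10H12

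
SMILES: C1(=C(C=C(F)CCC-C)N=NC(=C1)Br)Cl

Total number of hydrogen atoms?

11

Hydrogens are implicit in SMILES; fill each atom to its normal valence:
  3 × C: 2 H each → 6
  3 × C (aromatic): no H
  2 × N (aromatic): no H
  1 × Br: no H
  1 × C: 3 H
  1 × C (aromatic): 1 H
  1 × C: 1 H
  1 × C: no H
  1 × Cl: no H
  1 × F: no H
  Total hydrogens = 11.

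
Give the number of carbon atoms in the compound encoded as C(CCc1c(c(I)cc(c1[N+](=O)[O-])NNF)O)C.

10

The symbol for carbon appears 10 times in the SMILES. Lowercase c denotes aromatic carbon and counts toward C.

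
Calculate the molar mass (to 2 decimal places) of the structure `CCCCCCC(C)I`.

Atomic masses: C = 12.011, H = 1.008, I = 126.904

Molecular formula: C8H17I.
M = 8×12.011 + 17×1.008 + 1×126.904 = 240.13 g/mol.

240.13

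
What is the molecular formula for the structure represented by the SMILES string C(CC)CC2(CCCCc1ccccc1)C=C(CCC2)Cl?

C20H29Cl

Heavy atoms from the SMILES: 20 C, 1 Cl.
Implicit hydrogens by atom environment:
  10 × C: 2 H each → 20
  5 × C (aromatic): 1 H each → 5
  2 × C: no H
  1 × C: 3 H
  1 × C: 1 H
  1 × C (aromatic): no H
  1 × Cl: no H
  Total hydrogens = 29.
Molecular formula: C20H29Cl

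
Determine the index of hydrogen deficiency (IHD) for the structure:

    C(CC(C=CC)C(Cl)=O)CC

2

Molecular formula from the SMILES: C9H15ClO.
DoU = (2C + 2 + N − H − X)/2 = (2·9 + 2 + 0 − 15 − 1)/2 = 4/2 = 2.
(Structurally: 0 ring(s) + 2 π bond(s) = 2.)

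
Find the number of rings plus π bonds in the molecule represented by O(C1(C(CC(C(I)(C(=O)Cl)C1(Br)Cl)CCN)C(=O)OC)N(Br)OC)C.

3

Molecular formula from the SMILES: C13H19Br2Cl2IN2O5.
DoU = (2C + 2 + N − H − X)/2 = (2·13 + 2 + 2 − 19 − 5)/2 = 6/2 = 3.
(Structurally: 1 ring(s) + 2 π bond(s) = 3.)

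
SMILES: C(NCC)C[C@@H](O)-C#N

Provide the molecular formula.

C6H12N2O

Heavy atoms from the SMILES: 6 C, 2 N, 1 O.
Implicit hydrogens by atom environment:
  3 × C: 2 H each → 6
  1 × C: 3 H
  1 × C: 1 H
  1 × C: no H
  1 × N: 1 H
  1 × N: no H
  1 × O: 1 H
  Total hydrogens = 12.
Molecular formula: C6H12N2O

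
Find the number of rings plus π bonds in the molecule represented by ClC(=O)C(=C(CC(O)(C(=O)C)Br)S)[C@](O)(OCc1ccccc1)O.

7

Molecular formula from the SMILES: C15H16BrClO6S.
DoU = (2C + 2 + N − H − X)/2 = (2·15 + 2 + 0 − 16 − 2)/2 = 14/2 = 7.
(Structurally: 1 ring(s) + 6 π bond(s) = 7.)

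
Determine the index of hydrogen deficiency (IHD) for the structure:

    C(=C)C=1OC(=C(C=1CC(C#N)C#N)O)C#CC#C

Molecular formula from the SMILES: C14H8N2O2.
DoU = (2C + 2 + N − H − X)/2 = (2·14 + 2 + 2 − 8 − 0)/2 = 24/2 = 12.
(Structurally: 1 ring(s) + 11 π bond(s) = 12.)

12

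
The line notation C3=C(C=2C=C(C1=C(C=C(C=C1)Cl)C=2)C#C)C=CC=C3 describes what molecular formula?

Heavy atoms from the SMILES: 18 C, 1 Cl.
Implicit hydrogens by atom environment:
  10 × C (aromatic): 1 H each → 10
  6 × C (aromatic): no H
  1 × C: 1 H
  1 × C: no H
  1 × Cl: no H
  Total hydrogens = 11.
Molecular formula: C18H11Cl

C18H11Cl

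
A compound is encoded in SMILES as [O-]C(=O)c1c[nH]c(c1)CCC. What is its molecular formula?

Heavy atoms from the SMILES: 8 C, 1 N, 2 O.
Implicit hydrogens by atom environment:
  2 × C: 2 H each → 4
  2 × C (aromatic): 1 H each → 2
  2 × C (aromatic): no H
  1 × C: 3 H
  1 × C: no H
  1 × N (aromatic): 1 H
  1 × O: no H
  1 × O (charge -1): no H
  Total hydrogens = 10.
Net charge -1.
Molecular formula: C8H10NO2-

C8H10NO2-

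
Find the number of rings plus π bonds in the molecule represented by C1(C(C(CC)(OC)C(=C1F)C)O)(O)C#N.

Molecular formula from the SMILES: C10H14FNO3.
DoU = (2C + 2 + N − H − X)/2 = (2·10 + 2 + 1 − 14 − 1)/2 = 8/2 = 4.
(Structurally: 1 ring(s) + 3 π bond(s) = 4.)

4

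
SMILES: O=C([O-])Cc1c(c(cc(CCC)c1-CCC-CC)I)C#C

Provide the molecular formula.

Heavy atoms from the SMILES: 18 C, 1 I, 2 O.
Implicit hydrogens by atom environment:
  7 × C: 2 H each → 14
  5 × C (aromatic): no H
  2 × C: 3 H each → 6
  2 × C: no H
  1 × C (aromatic): 1 H
  1 × C: 1 H
  1 × I: no H
  1 × O: no H
  1 × O (charge -1): no H
  Total hydrogens = 22.
Net charge -1.
Molecular formula: C18H22IO2-

C18H22IO2-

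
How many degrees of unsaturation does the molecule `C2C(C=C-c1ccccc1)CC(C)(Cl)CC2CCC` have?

Molecular formula from the SMILES: C18H25Cl.
DoU = (2C + 2 + N − H − X)/2 = (2·18 + 2 + 0 − 25 − 1)/2 = 12/2 = 6.
(Structurally: 2 ring(s) + 4 π bond(s) = 6.)

6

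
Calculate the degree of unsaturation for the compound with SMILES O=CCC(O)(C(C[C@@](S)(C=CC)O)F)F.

2

Molecular formula from the SMILES: C9H14F2O3S.
DoU = (2C + 2 + N − H − X)/2 = (2·9 + 2 + 0 − 14 − 2)/2 = 4/2 = 2.
(Structurally: 0 ring(s) + 2 π bond(s) = 2.)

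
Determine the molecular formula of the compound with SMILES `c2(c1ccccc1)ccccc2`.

Heavy atoms from the SMILES: 12 C.
Implicit hydrogens by atom environment:
  10 × C (aromatic): 1 H each → 10
  2 × C (aromatic): no H
  Total hydrogens = 10.
Molecular formula: C12H10

C12H10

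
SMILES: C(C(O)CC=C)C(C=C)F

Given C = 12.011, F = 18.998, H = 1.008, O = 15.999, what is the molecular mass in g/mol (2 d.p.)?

144.19

Molecular formula: C8H13FO.
M = 8×12.011 + 1×18.998 + 13×1.008 + 1×15.999 = 144.19 g/mol.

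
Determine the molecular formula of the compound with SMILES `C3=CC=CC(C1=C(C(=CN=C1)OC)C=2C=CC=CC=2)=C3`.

C18H15NO

Heavy atoms from the SMILES: 18 C, 1 N, 1 O.
Implicit hydrogens by atom environment:
  12 × C (aromatic): 1 H each → 12
  5 × C (aromatic): no H
  1 × C: 3 H
  1 × N (aromatic): no H
  1 × O: no H
  Total hydrogens = 15.
Molecular formula: C18H15NO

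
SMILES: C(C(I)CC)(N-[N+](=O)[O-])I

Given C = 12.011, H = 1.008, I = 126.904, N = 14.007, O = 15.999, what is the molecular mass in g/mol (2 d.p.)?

369.93

Molecular formula: C4H8I2N2O2.
M = 4×12.011 + 8×1.008 + 2×126.904 + 2×14.007 + 2×15.999 = 369.93 g/mol.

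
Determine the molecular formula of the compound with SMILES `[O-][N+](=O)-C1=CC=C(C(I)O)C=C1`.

Heavy atoms from the SMILES: 7 C, 1 I, 1 N, 3 O.
Implicit hydrogens by atom environment:
  4 × C (aromatic): 1 H each → 4
  2 × C (aromatic): no H
  1 × C: 1 H
  1 × I: no H
  1 × N (charge +1): no H
  1 × O: 1 H
  1 × O: no H
  1 × O (charge -1): no H
  Total hydrogens = 6.
Molecular formula: C7H6INO3

C7H6INO3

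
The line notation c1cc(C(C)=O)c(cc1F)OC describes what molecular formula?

Heavy atoms from the SMILES: 9 C, 1 F, 2 O.
Implicit hydrogens by atom environment:
  3 × C (aromatic): 1 H each → 3
  3 × C (aromatic): no H
  2 × C: 3 H each → 6
  2 × O: no H
  1 × C: no H
  1 × F: no H
  Total hydrogens = 9.
Molecular formula: C9H9FO2

C9H9FO2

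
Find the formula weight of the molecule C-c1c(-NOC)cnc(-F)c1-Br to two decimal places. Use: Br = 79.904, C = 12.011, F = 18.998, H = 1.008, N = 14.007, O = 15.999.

235.06

Molecular formula: C7H8BrFN2O.
M = 1×79.904 + 7×12.011 + 1×18.998 + 8×1.008 + 2×14.007 + 1×15.999 = 235.06 g/mol.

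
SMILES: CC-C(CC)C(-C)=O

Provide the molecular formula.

C7H14O

Heavy atoms from the SMILES: 7 C, 1 O.
Implicit hydrogens by atom environment:
  3 × C: 3 H each → 9
  2 × C: 2 H each → 4
  1 × C: 1 H
  1 × C: no H
  1 × O: no H
  Total hydrogens = 14.
Molecular formula: C7H14O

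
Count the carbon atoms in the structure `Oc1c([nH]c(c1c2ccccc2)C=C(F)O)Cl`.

12

The symbol for carbon appears 12 times in the SMILES. Lowercase c denotes aromatic carbon and counts toward C.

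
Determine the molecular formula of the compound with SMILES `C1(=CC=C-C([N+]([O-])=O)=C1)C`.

Heavy atoms from the SMILES: 7 C, 1 N, 2 O.
Implicit hydrogens by atom environment:
  4 × C (aromatic): 1 H each → 4
  2 × C (aromatic): no H
  1 × C: 3 H
  1 × N (charge +1): no H
  1 × O: no H
  1 × O (charge -1): no H
  Total hydrogens = 7.
Molecular formula: C7H7NO2

C7H7NO2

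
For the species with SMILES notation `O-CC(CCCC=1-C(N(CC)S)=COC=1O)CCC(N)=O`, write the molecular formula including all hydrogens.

Heavy atoms from the SMILES: 14 C, 2 N, 4 O, 1 S.
Implicit hydrogens by atom environment:
  7 × C: 2 H each → 14
  3 × C (aromatic): no H
  2 × O: 1 H each → 2
  1 × C: 3 H
  1 × C (aromatic): 1 H
  1 × C: 1 H
  1 × C: no H
  1 × N: 2 H
  1 × N: no H
  1 × O (aromatic): no H
  1 × O: no H
  1 × S: 1 H
  Total hydrogens = 24.
Molecular formula: C14H24N2O4S

C14H24N2O4S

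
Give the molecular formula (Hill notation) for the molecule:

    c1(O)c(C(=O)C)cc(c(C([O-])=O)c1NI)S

Heavy atoms from the SMILES: 9 C, 1 I, 1 N, 4 O, 1 S.
Implicit hydrogens by atom environment:
  5 × C (aromatic): no H
  2 × C: no H
  2 × O: no H
  1 × C: 3 H
  1 × C (aromatic): 1 H
  1 × I: no H
  1 × N: 1 H
  1 × O: 1 H
  1 × O (charge -1): no H
  1 × S: 1 H
  Total hydrogens = 7.
Net charge -1.
Molecular formula: C9H7INO4S-

C9H7INO4S-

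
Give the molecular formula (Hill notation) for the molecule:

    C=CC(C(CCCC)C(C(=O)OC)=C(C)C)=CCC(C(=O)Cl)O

Heavy atoms from the SMILES: 18 C, 1 Cl, 4 O.
Implicit hydrogens by atom environment:
  5 × C: 2 H each → 10
  5 × C: no H
  4 × C: 3 H each → 12
  4 × C: 1 H each → 4
  3 × O: no H
  1 × Cl: no H
  1 × O: 1 H
  Total hydrogens = 27.
Molecular formula: C18H27ClO4

C18H27ClO4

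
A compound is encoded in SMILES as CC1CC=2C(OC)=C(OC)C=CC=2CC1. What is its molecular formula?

Heavy atoms from the SMILES: 13 C, 2 O.
Implicit hydrogens by atom environment:
  4 × C (aromatic): no H
  3 × C: 3 H each → 9
  3 × C: 2 H each → 6
  2 × C (aromatic): 1 H each → 2
  2 × O: no H
  1 × C: 1 H
  Total hydrogens = 18.
Molecular formula: C13H18O2

C13H18O2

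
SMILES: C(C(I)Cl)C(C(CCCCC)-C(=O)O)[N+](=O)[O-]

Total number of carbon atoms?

The symbol for carbon appears 10 times in the SMILES. (Cl is a single chlorine, not C + l.)

10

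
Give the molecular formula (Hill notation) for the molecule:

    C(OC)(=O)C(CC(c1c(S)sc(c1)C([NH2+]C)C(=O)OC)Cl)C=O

C14H19ClNO5S2+

Heavy atoms from the SMILES: 14 C, 1 Cl, 1 N, 5 O, 2 S.
Implicit hydrogens by atom environment:
  5 × O: no H
  4 × C: 1 H each → 4
  3 × C: 3 H each → 9
  3 × C (aromatic): no H
  2 × C: no H
  1 × C: 2 H
  1 × C (aromatic): 1 H
  1 × Cl: no H
  1 × N (charge +1): 2 H
  1 × S: 1 H
  1 × S (aromatic): no H
  Total hydrogens = 19.
Net charge +1.
Molecular formula: C14H19ClNO5S2+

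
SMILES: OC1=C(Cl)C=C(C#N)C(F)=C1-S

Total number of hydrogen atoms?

Hydrogens are implicit in SMILES; fill each atom to its normal valence:
  5 × C (aromatic): no H
  1 × C (aromatic): 1 H
  1 × C: no H
  1 × Cl: no H
  1 × F: no H
  1 × N: no H
  1 × O: 1 H
  1 × S: 1 H
  Total hydrogens = 3.

3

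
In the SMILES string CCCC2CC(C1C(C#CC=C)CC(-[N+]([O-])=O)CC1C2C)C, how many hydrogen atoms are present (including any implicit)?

Hydrogens are implicit in SMILES; fill each atom to its normal valence:
  8 × C: 1 H each → 8
  6 × C: 2 H each → 12
  3 × C: 3 H each → 9
  2 × C: no H
  1 × N (charge +1): no H
  1 × O: no H
  1 × O (charge -1): no H
  Total hydrogens = 29.

29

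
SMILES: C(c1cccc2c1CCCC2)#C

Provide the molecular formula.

Heavy atoms from the SMILES: 12 C.
Implicit hydrogens by atom environment:
  4 × C: 2 H each → 8
  3 × C (aromatic): 1 H each → 3
  3 × C (aromatic): no H
  1 × C: 1 H
  1 × C: no H
  Total hydrogens = 12.
Molecular formula: C12H12

C12H12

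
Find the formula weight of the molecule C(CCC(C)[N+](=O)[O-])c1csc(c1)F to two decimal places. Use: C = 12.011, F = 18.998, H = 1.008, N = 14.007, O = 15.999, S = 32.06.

Molecular formula: C9H12FNO2S.
M = 9×12.011 + 1×18.998 + 12×1.008 + 1×14.007 + 2×15.999 + 1×32.06 = 217.26 g/mol.

217.26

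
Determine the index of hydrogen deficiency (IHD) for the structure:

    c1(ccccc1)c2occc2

Molecular formula from the SMILES: C10H8O.
DoU = (2C + 2 + N − H − X)/2 = (2·10 + 2 + 0 − 8 − 0)/2 = 14/2 = 7.
(Structurally: 2 ring(s) + 5 π bond(s) = 7.)

7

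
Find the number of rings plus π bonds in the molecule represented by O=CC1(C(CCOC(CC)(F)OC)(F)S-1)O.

2

Molecular formula from the SMILES: C9H14F2O4S.
DoU = (2C + 2 + N − H − X)/2 = (2·9 + 2 + 0 − 14 − 2)/2 = 4/2 = 2.
(Structurally: 1 ring(s) + 1 π bond(s) = 2.)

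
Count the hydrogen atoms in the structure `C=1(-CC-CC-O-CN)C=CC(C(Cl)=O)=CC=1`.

16

Hydrogens are implicit in SMILES; fill each atom to its normal valence:
  5 × C: 2 H each → 10
  4 × C (aromatic): 1 H each → 4
  2 × C (aromatic): no H
  2 × O: no H
  1 × C: no H
  1 × Cl: no H
  1 × N: 2 H
  Total hydrogens = 16.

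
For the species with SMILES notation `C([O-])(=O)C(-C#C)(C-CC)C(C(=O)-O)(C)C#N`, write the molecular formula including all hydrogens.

C11H12NO4-

Heavy atoms from the SMILES: 11 C, 1 N, 4 O.
Implicit hydrogens by atom environment:
  6 × C: no H
  2 × C: 3 H each → 6
  2 × C: 2 H each → 4
  2 × O: no H
  1 × C: 1 H
  1 × N: no H
  1 × O: 1 H
  1 × O (charge -1): no H
  Total hydrogens = 12.
Net charge -1.
Molecular formula: C11H12NO4-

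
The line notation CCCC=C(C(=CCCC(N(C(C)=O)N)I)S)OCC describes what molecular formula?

Heavy atoms from the SMILES: 14 C, 1 I, 2 N, 2 O, 1 S.
Implicit hydrogens by atom environment:
  5 × C: 2 H each → 10
  3 × C: 3 H each → 9
  3 × C: 1 H each → 3
  3 × C: no H
  2 × O: no H
  1 × I: no H
  1 × N: 2 H
  1 × N: no H
  1 × S: 1 H
  Total hydrogens = 25.
Molecular formula: C14H25IN2O2S

C14H25IN2O2S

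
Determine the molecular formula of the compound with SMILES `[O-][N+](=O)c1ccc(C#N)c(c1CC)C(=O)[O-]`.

C10H7N2O4-

Heavy atoms from the SMILES: 10 C, 2 N, 4 O.
Implicit hydrogens by atom environment:
  4 × C (aromatic): no H
  2 × C (aromatic): 1 H each → 2
  2 × C: no H
  2 × O: no H
  2 × O (charge -1): no H
  1 × C: 3 H
  1 × C: 2 H
  1 × N: no H
  1 × N (charge +1): no H
  Total hydrogens = 7.
Net charge -1.
Molecular formula: C10H7N2O4-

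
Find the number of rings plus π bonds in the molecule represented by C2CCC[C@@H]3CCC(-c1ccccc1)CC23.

Molecular formula from the SMILES: C16H22.
DoU = (2C + 2 + N − H − X)/2 = (2·16 + 2 + 0 − 22 − 0)/2 = 12/2 = 6.
(Structurally: 3 ring(s) + 3 π bond(s) = 6.)

6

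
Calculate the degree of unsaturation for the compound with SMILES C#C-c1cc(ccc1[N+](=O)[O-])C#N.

Molecular formula from the SMILES: C9H4N2O2.
DoU = (2C + 2 + N − H − X)/2 = (2·9 + 2 + 2 − 4 − 0)/2 = 18/2 = 9.
(Structurally: 1 ring(s) + 8 π bond(s) = 9.)

9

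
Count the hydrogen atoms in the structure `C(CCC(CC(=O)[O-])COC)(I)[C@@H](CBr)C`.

Hydrogens are implicit in SMILES; fill each atom to its normal valence:
  5 × C: 2 H each → 10
  3 × C: 1 H each → 3
  2 × C: 3 H each → 6
  2 × O: no H
  1 × Br: no H
  1 × C: no H
  1 × I: no H
  1 × O (charge -1): no H
  Total hydrogens = 19.

19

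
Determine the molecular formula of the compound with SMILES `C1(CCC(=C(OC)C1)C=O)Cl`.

Heavy atoms from the SMILES: 8 C, 1 Cl, 2 O.
Implicit hydrogens by atom environment:
  3 × C: 2 H each → 6
  2 × C: 1 H each → 2
  2 × C: no H
  2 × O: no H
  1 × C: 3 H
  1 × Cl: no H
  Total hydrogens = 11.
Molecular formula: C8H11ClO2

C8H11ClO2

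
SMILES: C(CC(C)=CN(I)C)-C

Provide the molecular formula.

C7H14IN

Heavy atoms from the SMILES: 7 C, 1 I, 1 N.
Implicit hydrogens by atom environment:
  3 × C: 3 H each → 9
  2 × C: 2 H each → 4
  1 × C: 1 H
  1 × C: no H
  1 × I: no H
  1 × N: no H
  Total hydrogens = 14.
Molecular formula: C7H14IN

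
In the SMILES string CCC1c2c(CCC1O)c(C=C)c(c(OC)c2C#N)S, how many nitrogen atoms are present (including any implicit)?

The symbol for nitrogen appears 1 time in the SMILES.

1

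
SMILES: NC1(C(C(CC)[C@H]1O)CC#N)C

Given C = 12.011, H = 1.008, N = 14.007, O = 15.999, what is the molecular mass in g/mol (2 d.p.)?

Molecular formula: C9H16N2O.
M = 9×12.011 + 16×1.008 + 2×14.007 + 1×15.999 = 168.24 g/mol.

168.24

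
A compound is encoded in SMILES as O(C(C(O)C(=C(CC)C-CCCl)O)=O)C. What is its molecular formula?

Heavy atoms from the SMILES: 10 C, 1 Cl, 4 O.
Implicit hydrogens by atom environment:
  4 × C: 2 H each → 8
  3 × C: no H
  2 × C: 3 H each → 6
  2 × O: 1 H each → 2
  2 × O: no H
  1 × C: 1 H
  1 × Cl: no H
  Total hydrogens = 17.
Molecular formula: C10H17ClO4

C10H17ClO4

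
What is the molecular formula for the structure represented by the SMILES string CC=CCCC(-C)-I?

Heavy atoms from the SMILES: 7 C, 1 I.
Implicit hydrogens by atom environment:
  3 × C: 1 H each → 3
  2 × C: 3 H each → 6
  2 × C: 2 H each → 4
  1 × I: no H
  Total hydrogens = 13.
Molecular formula: C7H13I

C7H13I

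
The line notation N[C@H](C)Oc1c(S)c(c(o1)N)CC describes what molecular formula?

Heavy atoms from the SMILES: 8 C, 2 N, 2 O, 1 S.
Implicit hydrogens by atom environment:
  4 × C (aromatic): no H
  2 × C: 3 H each → 6
  2 × N: 2 H each → 4
  1 × C: 2 H
  1 × C: 1 H
  1 × O (aromatic): no H
  1 × O: no H
  1 × S: 1 H
  Total hydrogens = 14.
Molecular formula: C8H14N2O2S

C8H14N2O2S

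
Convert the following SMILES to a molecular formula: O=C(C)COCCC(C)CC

Heavy atoms from the SMILES: 9 C, 2 O.
Implicit hydrogens by atom environment:
  4 × C: 2 H each → 8
  3 × C: 3 H each → 9
  2 × O: no H
  1 × C: 1 H
  1 × C: no H
  Total hydrogens = 18.
Molecular formula: C9H18O2

C9H18O2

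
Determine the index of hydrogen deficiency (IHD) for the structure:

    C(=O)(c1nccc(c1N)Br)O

5

Molecular formula from the SMILES: C6H5BrN2O2.
DoU = (2C + 2 + N − H − X)/2 = (2·6 + 2 + 2 − 5 − 1)/2 = 10/2 = 5.
(Structurally: 1 ring(s) + 4 π bond(s) = 5.)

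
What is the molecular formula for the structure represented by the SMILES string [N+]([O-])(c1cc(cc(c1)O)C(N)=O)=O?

C7H6N2O4

Heavy atoms from the SMILES: 7 C, 2 N, 4 O.
Implicit hydrogens by atom environment:
  3 × C (aromatic): 1 H each → 3
  3 × C (aromatic): no H
  2 × O: no H
  1 × C: no H
  1 × N: 2 H
  1 × N (charge +1): no H
  1 × O: 1 H
  1 × O (charge -1): no H
  Total hydrogens = 6.
Molecular formula: C7H6N2O4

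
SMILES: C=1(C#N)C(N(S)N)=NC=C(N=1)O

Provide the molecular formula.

Heavy atoms from the SMILES: 5 C, 5 N, 1 O, 1 S.
Implicit hydrogens by atom environment:
  3 × C (aromatic): no H
  2 × N (aromatic): no H
  2 × N: no H
  1 × C (aromatic): 1 H
  1 × C: no H
  1 × N: 2 H
  1 × O: 1 H
  1 × S: 1 H
  Total hydrogens = 5.
Molecular formula: C5H5N5OS

C5H5N5OS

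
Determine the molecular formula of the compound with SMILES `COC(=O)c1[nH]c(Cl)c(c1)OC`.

Heavy atoms from the SMILES: 7 C, 1 Cl, 1 N, 3 O.
Implicit hydrogens by atom environment:
  3 × C (aromatic): no H
  3 × O: no H
  2 × C: 3 H each → 6
  1 × C (aromatic): 1 H
  1 × C: no H
  1 × Cl: no H
  1 × N (aromatic): 1 H
  Total hydrogens = 8.
Molecular formula: C7H8ClNO3

C7H8ClNO3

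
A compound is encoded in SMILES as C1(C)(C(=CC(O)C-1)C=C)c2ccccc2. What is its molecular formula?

C14H16O

Heavy atoms from the SMILES: 14 C, 1 O.
Implicit hydrogens by atom environment:
  5 × C (aromatic): 1 H each → 5
  3 × C: 1 H each → 3
  2 × C: 2 H each → 4
  2 × C: no H
  1 × C: 3 H
  1 × C (aromatic): no H
  1 × O: 1 H
  Total hydrogens = 16.
Molecular formula: C14H16O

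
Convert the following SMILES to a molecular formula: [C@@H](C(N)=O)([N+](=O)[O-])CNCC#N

C5H8N4O3

Heavy atoms from the SMILES: 5 C, 4 N, 3 O.
Implicit hydrogens by atom environment:
  2 × C: 2 H each → 4
  2 × C: no H
  2 × O: no H
  1 × C: 1 H
  1 × N: 2 H
  1 × N: 1 H
  1 × N: no H
  1 × N (charge +1): no H
  1 × O (charge -1): no H
  Total hydrogens = 8.
Molecular formula: C5H8N4O3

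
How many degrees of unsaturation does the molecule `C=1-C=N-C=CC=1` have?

4

Molecular formula from the SMILES: C5H5N.
DoU = (2C + 2 + N − H − X)/2 = (2·5 + 2 + 1 − 5 − 0)/2 = 8/2 = 4.
(Structurally: 1 ring(s) + 3 π bond(s) = 4.)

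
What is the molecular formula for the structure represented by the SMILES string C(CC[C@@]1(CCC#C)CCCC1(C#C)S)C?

C15H22S

Heavy atoms from the SMILES: 15 C, 1 S.
Implicit hydrogens by atom environment:
  8 × C: 2 H each → 16
  4 × C: no H
  2 × C: 1 H each → 2
  1 × C: 3 H
  1 × S: 1 H
  Total hydrogens = 22.
Molecular formula: C15H22S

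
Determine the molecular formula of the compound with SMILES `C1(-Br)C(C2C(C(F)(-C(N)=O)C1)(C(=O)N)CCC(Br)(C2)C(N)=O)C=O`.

Heavy atoms from the SMILES: 2 Br, 14 C, 1 F, 3 N, 4 O.
Implicit hydrogens by atom environment:
  6 × C: no H
  4 × C: 2 H each → 8
  4 × C: 1 H each → 4
  4 × O: no H
  3 × N: 2 H each → 6
  2 × Br: no H
  1 × F: no H
  Total hydrogens = 18.
Molecular formula: C14H18Br2FN3O4

C14H18Br2FN3O4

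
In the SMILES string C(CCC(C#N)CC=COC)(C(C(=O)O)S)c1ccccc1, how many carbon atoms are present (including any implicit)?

17

The symbol for carbon appears 17 times in the SMILES. Lowercase c denotes aromatic carbon and counts toward C.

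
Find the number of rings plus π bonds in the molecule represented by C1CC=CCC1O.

Molecular formula from the SMILES: C6H10O.
DoU = (2C + 2 + N − H − X)/2 = (2·6 + 2 + 0 − 10 − 0)/2 = 4/2 = 2.
(Structurally: 1 ring(s) + 1 π bond(s) = 2.)

2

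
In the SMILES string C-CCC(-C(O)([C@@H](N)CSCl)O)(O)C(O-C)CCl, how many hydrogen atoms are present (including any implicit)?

21

Hydrogens are implicit in SMILES; fill each atom to its normal valence:
  4 × C: 2 H each → 8
  3 × O: 1 H each → 3
  2 × C: 3 H each → 6
  2 × C: 1 H each → 2
  2 × C: no H
  2 × Cl: no H
  1 × N: 2 H
  1 × O: no H
  1 × S: no H
  Total hydrogens = 21.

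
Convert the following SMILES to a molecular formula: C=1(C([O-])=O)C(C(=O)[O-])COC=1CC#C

[C9H6O5]2-

Heavy atoms from the SMILES: 9 C, 5 O.
Implicit hydrogens by atom environment:
  5 × C: no H
  3 × O: no H
  2 × C: 2 H each → 4
  2 × C: 1 H each → 2
  2 × O (charge -1): no H
  Total hydrogens = 6.
Net charge -2.
Molecular formula: [C9H6O5]2-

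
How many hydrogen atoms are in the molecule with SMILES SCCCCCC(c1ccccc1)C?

20

Hydrogens are implicit in SMILES; fill each atom to its normal valence:
  5 × C: 2 H each → 10
  5 × C (aromatic): 1 H each → 5
  1 × C: 3 H
  1 × C: 1 H
  1 × C (aromatic): no H
  1 × S: 1 H
  Total hydrogens = 20.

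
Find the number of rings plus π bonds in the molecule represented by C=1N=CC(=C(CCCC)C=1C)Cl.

4

Molecular formula from the SMILES: C10H14ClN.
DoU = (2C + 2 + N − H − X)/2 = (2·10 + 2 + 1 − 14 − 1)/2 = 8/2 = 4.
(Structurally: 1 ring(s) + 3 π bond(s) = 4.)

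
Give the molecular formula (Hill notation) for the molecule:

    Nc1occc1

C4H5NO

Heavy atoms from the SMILES: 4 C, 1 N, 1 O.
Implicit hydrogens by atom environment:
  3 × C (aromatic): 1 H each → 3
  1 × C (aromatic): no H
  1 × N: 2 H
  1 × O (aromatic): no H
  Total hydrogens = 5.
Molecular formula: C4H5NO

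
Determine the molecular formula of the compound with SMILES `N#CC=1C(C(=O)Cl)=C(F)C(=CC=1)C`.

C9H5ClFNO

Heavy atoms from the SMILES: 9 C, 1 Cl, 1 F, 1 N, 1 O.
Implicit hydrogens by atom environment:
  4 × C (aromatic): no H
  2 × C (aromatic): 1 H each → 2
  2 × C: no H
  1 × C: 3 H
  1 × Cl: no H
  1 × F: no H
  1 × N: no H
  1 × O: no H
  Total hydrogens = 5.
Molecular formula: C9H5ClFNO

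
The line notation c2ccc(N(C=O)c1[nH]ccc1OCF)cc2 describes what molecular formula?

C12H11FN2O2

Heavy atoms from the SMILES: 12 C, 1 F, 2 N, 2 O.
Implicit hydrogens by atom environment:
  7 × C (aromatic): 1 H each → 7
  3 × C (aromatic): no H
  2 × O: no H
  1 × C: 2 H
  1 × C: 1 H
  1 × F: no H
  1 × N (aromatic): 1 H
  1 × N: no H
  Total hydrogens = 11.
Molecular formula: C12H11FN2O2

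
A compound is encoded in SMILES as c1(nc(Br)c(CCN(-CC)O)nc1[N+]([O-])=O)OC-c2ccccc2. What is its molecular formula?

Heavy atoms from the SMILES: 1 Br, 15 C, 4 N, 4 O.
Implicit hydrogens by atom environment:
  5 × C (aromatic): 1 H each → 5
  5 × C (aromatic): no H
  4 × C: 2 H each → 8
  2 × N (aromatic): no H
  2 × O: no H
  1 × Br: no H
  1 × C: 3 H
  1 × N (charge +1): no H
  1 × N: no H
  1 × O: 1 H
  1 × O (charge -1): no H
  Total hydrogens = 17.
Molecular formula: C15H17BrN4O4

C15H17BrN4O4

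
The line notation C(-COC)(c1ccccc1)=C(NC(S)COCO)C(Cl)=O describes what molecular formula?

C14H18ClNO4S

Heavy atoms from the SMILES: 14 C, 1 Cl, 1 N, 4 O, 1 S.
Implicit hydrogens by atom environment:
  5 × C (aromatic): 1 H each → 5
  3 × C: 2 H each → 6
  3 × C: no H
  3 × O: no H
  1 × C: 3 H
  1 × C: 1 H
  1 × C (aromatic): no H
  1 × Cl: no H
  1 × N: 1 H
  1 × O: 1 H
  1 × S: 1 H
  Total hydrogens = 18.
Molecular formula: C14H18ClNO4S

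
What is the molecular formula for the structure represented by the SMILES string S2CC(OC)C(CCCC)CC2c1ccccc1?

C16H24OS

Heavy atoms from the SMILES: 16 C, 1 O, 1 S.
Implicit hydrogens by atom environment:
  5 × C: 2 H each → 10
  5 × C (aromatic): 1 H each → 5
  3 × C: 1 H each → 3
  2 × C: 3 H each → 6
  1 × C (aromatic): no H
  1 × O: no H
  1 × S: no H
  Total hydrogens = 24.
Molecular formula: C16H24OS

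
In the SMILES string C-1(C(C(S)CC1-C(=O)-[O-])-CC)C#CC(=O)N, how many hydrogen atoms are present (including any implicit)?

14

Hydrogens are implicit in SMILES; fill each atom to its normal valence:
  4 × C: 1 H each → 4
  4 × C: no H
  2 × C: 2 H each → 4
  2 × O: no H
  1 × C: 3 H
  1 × N: 2 H
  1 × O (charge -1): no H
  1 × S: 1 H
  Total hydrogens = 14.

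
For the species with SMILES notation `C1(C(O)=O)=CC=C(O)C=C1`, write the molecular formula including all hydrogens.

C7H6O3

Heavy atoms from the SMILES: 7 C, 3 O.
Implicit hydrogens by atom environment:
  4 × C (aromatic): 1 H each → 4
  2 × C (aromatic): no H
  2 × O: 1 H each → 2
  1 × C: no H
  1 × O: no H
  Total hydrogens = 6.
Molecular formula: C7H6O3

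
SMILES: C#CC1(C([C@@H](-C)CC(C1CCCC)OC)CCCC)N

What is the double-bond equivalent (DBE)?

3

Molecular formula from the SMILES: C18H33NO.
DoU = (2C + 2 + N − H − X)/2 = (2·18 + 2 + 1 − 33 − 0)/2 = 6/2 = 3.
(Structurally: 1 ring(s) + 2 π bond(s) = 3.)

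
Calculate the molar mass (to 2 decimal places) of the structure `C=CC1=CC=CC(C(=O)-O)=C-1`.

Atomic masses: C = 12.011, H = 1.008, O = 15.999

Molecular formula: C9H8O2.
M = 9×12.011 + 8×1.008 + 2×15.999 = 148.16 g/mol.

148.16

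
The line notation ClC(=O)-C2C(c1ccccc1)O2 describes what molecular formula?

Heavy atoms from the SMILES: 9 C, 1 Cl, 2 O.
Implicit hydrogens by atom environment:
  5 × C (aromatic): 1 H each → 5
  2 × C: 1 H each → 2
  2 × O: no H
  1 × C (aromatic): no H
  1 × C: no H
  1 × Cl: no H
  Total hydrogens = 7.
Molecular formula: C9H7ClO2

C9H7ClO2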